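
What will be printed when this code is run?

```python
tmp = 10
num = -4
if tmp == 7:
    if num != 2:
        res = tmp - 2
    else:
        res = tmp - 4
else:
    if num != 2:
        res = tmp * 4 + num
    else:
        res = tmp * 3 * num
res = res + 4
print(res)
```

tmp=10, num=-4
tmp == 7 is False; num != 2 is True
→ res = tmp * 4 + num = 36
res = 36+4 = 40

40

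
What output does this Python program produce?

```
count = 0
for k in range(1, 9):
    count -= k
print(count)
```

k=1: count = 0-1 = -1
k=2: count = (-1)-2 = -3
k=3: count = (-3)-3 = -6
k=4: count = (-6)-4 = -10
k=5: count = (-10)-5 = -15
k=6: count = (-15)-6 = -21
k=7: count = (-21)-7 = -28
k=8: count = (-28)-8 = -36

-36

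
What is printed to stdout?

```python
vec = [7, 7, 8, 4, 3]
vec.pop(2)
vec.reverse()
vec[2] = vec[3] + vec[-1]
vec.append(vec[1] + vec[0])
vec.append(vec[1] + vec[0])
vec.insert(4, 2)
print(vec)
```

pop(2) removes 8 → [7, 7, 4, 3]
reverse → [3, 4, 7, 7]
vec[2] = vec[3]+vec[-1] = 7+7 = 14 → [3, 4, 14, 7]
append vec[1]+vec[0] = 4+3 = 7 → [3, 4, 14, 7, 7]
append vec[1]+vec[0] = 4+3 = 7 → [3, 4, 14, 7, 7, 7]
insert 2 at 4 → [3, 4, 14, 7, 2, 7, 7]

[3, 4, 14, 7, 2, 7, 7]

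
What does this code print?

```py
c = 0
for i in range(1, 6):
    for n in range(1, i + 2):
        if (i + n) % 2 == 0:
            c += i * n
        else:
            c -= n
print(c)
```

53

i=1,n=1: even sum, c = 0+1 = 1
i=1,n=2: odd sum, c = 1-2 = -1
i=2,n=1: odd sum, c = (-1)-1 = -2
i=2,n=2: even sum, c = (-2)+4 = 2
i=2,n=3: odd sum, c = 2-3 = -1
i=3,n=1: even sum, c = (-1)+3 = 2
i=3,n=2: odd sum, c = 2-2 = 0
i=3,n=3: even sum, c = 0+9 = 9
i=3,n=4: odd sum, c = 9-4 = 5
i=4,n=1: odd sum, c = 5-1 = 4
i=4,n=2: even sum, c = 4+8 = 12
i=4,n=3: odd sum, c = 12-3 = 9
i=4,n=4: even sum, c = 9+16 = 25
i=4,n=5: odd sum, c = 25-5 = 20
i=5,n=1: even sum, c = 20+5 = 25
i=5,n=2: odd sum, c = 25-2 = 23
i=5,n=3: even sum, c = 23+15 = 38
i=5,n=4: odd sum, c = 38-4 = 34
i=5,n=5: even sum, c = 34+25 = 59
i=5,n=6: odd sum, c = 59-6 = 53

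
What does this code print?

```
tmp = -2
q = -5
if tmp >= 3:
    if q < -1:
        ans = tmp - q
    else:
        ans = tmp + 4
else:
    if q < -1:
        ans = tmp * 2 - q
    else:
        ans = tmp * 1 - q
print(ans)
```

tmp=-2, q=-5
tmp >= 3 is False; q < -1 is True
→ ans = tmp * 2 - q = 1

1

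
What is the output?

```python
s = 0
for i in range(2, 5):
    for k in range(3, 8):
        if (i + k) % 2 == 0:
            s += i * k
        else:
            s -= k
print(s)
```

i=2,k=3: odd sum, s = 0-3 = -3
i=2,k=4: even sum, s = (-3)+8 = 5
i=2,k=5: odd sum, s = 5-5 = 0
i=2,k=6: even sum, s = 0+12 = 12
i=2,k=7: odd sum, s = 12-7 = 5
i=3,k=3: even sum, s = 5+9 = 14
i=3,k=4: odd sum, s = 14-4 = 10
i=3,k=5: even sum, s = 10+15 = 25
i=3,k=6: odd sum, s = 25-6 = 19
i=3,k=7: even sum, s = 19+21 = 40
i=4,k=3: odd sum, s = 40-3 = 37
i=4,k=4: even sum, s = 37+16 = 53
i=4,k=5: odd sum, s = 53-5 = 48
i=4,k=6: even sum, s = 48+24 = 72
i=4,k=7: odd sum, s = 72-7 = 65

65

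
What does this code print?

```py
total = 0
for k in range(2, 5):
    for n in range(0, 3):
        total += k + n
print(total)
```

36

k=2,n=0: total = 0+2 = 2
k=2,n=1: total = 2+3 = 5
k=2,n=2: total = 5+4 = 9
k=3,n=0: total = 9+3 = 12
k=3,n=1: total = 12+4 = 16
k=3,n=2: total = 16+5 = 21
k=4,n=0: total = 21+4 = 25
k=4,n=1: total = 25+5 = 30
k=4,n=2: total = 30+6 = 36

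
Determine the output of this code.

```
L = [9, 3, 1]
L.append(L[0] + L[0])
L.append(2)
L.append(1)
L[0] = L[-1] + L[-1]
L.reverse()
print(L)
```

append L[0]+L[0] = 9+9 = 18 → [9, 3, 1, 18]
append 2 → [9, 3, 1, 18, 2]
append 1 → [9, 3, 1, 18, 2, 1]
L[0] = L[-1]+L[-1] = 1+1 = 2 → [2, 3, 1, 18, 2, 1]
reverse → [1, 2, 18, 1, 3, 2]

[1, 2, 18, 1, 3, 2]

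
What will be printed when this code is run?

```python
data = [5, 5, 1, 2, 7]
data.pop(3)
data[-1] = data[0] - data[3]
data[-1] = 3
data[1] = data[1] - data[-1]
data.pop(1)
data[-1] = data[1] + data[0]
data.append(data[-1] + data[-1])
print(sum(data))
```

pop(3) removes 2 → [5, 5, 1, 7]
data[-1] = data[0]-data[3] = 5-7 = -2 → [5, 5, 1, -2]
data[-1] = 3 → [5, 5, 1, 3]
data[1] = data[1]-data[-1] = 5-3 = 2 → [5, 2, 1, 3]
pop(1) removes 2 → [5, 1, 3]
data[-1] = data[1]+data[0] = 1+5 = 6 → [5, 1, 6]
append data[-1]+data[-1] = 6+6 = 12 → [5, 1, 6, 12]
sum = 24

24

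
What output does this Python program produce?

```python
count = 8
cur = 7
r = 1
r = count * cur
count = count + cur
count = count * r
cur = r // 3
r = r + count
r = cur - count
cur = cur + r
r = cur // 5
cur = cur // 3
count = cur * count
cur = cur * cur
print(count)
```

r = 8*7 = 56
count = 8+7 = 15
count = 15*56 = 840
cur = 56//3 = 18
r = 56+840 = 896
r = 18-840 = -822
cur = 18+(-822) = -804
r = (-804)//5 = -161
cur = (-804)//3 = -268
count = (-268)*840 = -225120
cur = (-268)*(-268) = 71824

-225120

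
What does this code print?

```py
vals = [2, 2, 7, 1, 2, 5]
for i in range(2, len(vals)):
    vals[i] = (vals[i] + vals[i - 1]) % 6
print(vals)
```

[2, 2, 3, 4, 0, 5]

i=2: vals[2] = (7+2)%6 = 3 → [2, 2, 3, 1, 2, 5]
i=3: vals[3] = (1+3)%6 = 4 → [2, 2, 3, 4, 2, 5]
i=4: vals[4] = (2+4)%6 = 0 → [2, 2, 3, 4, 0, 5]
i=5: vals[5] = (5+0)%6 = 5 → [2, 2, 3, 4, 0, 5]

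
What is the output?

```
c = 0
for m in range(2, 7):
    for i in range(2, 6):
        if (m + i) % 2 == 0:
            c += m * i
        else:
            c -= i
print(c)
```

m=2,i=2: even sum, c = 0+4 = 4
m=2,i=3: odd sum, c = 4-3 = 1
m=2,i=4: even sum, c = 1+8 = 9
m=2,i=5: odd sum, c = 9-5 = 4
m=3,i=2: odd sum, c = 4-2 = 2
m=3,i=3: even sum, c = 2+9 = 11
m=3,i=4: odd sum, c = 11-4 = 7
m=3,i=5: even sum, c = 7+15 = 22
m=4,i=2: even sum, c = 22+8 = 30
m=4,i=3: odd sum, c = 30-3 = 27
m=4,i=4: even sum, c = 27+16 = 43
m=4,i=5: odd sum, c = 43-5 = 38
m=5,i=2: odd sum, c = 38-2 = 36
m=5,i=3: even sum, c = 36+15 = 51
m=5,i=4: odd sum, c = 51-4 = 47
m=5,i=5: even sum, c = 47+25 = 72
m=6,i=2: even sum, c = 72+12 = 84
m=6,i=3: odd sum, c = 84-3 = 81
m=6,i=4: even sum, c = 81+24 = 105
m=6,i=5: odd sum, c = 105-5 = 100

100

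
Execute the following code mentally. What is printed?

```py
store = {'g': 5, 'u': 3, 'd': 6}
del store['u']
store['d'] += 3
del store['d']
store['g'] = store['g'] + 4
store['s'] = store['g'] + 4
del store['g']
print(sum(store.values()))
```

13

del 'u' → {'g': 5, 'd': 6}
store['d'] = 6+3 = 9 → {'g': 5, 'd': 9}
del 'd' → {'g': 5}
store['g'] = store['g']+4 = 9 → {'g': 9}
store['s'] = store['g']+4 = 13 → {'g': 9, 's': 13}
del 'g' → {'s': 13}
sum of values = 13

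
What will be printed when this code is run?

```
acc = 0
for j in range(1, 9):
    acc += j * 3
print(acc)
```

j=1: acc = 0+1*3 = 3
j=2: acc = 3+2*3 = 9
j=3: acc = 9+3*3 = 18
j=4: acc = 18+4*3 = 30
j=5: acc = 30+5*3 = 45
j=6: acc = 45+6*3 = 63
j=7: acc = 63+7*3 = 84
j=8: acc = 84+8*3 = 108

108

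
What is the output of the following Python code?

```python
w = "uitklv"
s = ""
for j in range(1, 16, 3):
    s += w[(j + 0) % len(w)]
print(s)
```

ilili

j=1: add w[1]='i' → 'i'
j=4: add w[4]='l' → 'il'
j=7: add w[1]='i' → 'ili'
j=10: add w[4]='l' → 'ilil'
j=13: add w[1]='i' → 'ilili'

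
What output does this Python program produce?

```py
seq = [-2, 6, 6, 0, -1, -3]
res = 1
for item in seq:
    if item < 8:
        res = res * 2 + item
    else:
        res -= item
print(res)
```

item=-2: <8, res = 1*2+(-2) = 0
item=6: <8, res = 0*2+6 = 6
item=6: <8, res = 6*2+6 = 18
item=0: <8, res = 18*2+0 = 36
item=-1: <8, res = 36*2+(-1) = 71
item=-3: <8, res = 71*2+(-3) = 139

139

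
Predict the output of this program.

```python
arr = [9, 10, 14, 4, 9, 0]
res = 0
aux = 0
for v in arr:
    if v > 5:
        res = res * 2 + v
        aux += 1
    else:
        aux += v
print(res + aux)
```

157

v=9: >5, res = 0*2+9 = 9; aux=1
v=10: >5, res = 9*2+10 = 28; aux=2
v=14: >5, res = 28*2+14 = 70; aux=3
v=4: not >5; aux=7
v=9: >5, res = 70*2+9 = 149; aux=8
v=0: not >5; aux=8
res+aux = 149+8 = 157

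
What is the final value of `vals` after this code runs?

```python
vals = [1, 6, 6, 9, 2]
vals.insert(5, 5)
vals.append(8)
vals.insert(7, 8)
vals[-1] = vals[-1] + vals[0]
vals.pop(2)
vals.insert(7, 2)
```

[1, 6, 9, 2, 5, 8, 9, 2]

insert 5 at 5 → [1, 6, 6, 9, 2, 5]
append 8 → [1, 6, 6, 9, 2, 5, 8]
insert 8 at 7 → [1, 6, 6, 9, 2, 5, 8, 8]
vals[-1] = vals[-1]+vals[0] = 8+1 = 9 → [1, 6, 6, 9, 2, 5, 8, 9]
pop(2) removes 6 → [1, 6, 9, 2, 5, 8, 9]
insert 2 at 7 → [1, 6, 9, 2, 5, 8, 9, 2]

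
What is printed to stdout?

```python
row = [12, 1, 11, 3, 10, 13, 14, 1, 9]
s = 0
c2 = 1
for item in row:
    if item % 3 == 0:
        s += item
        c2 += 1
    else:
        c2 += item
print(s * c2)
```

1296

item=12: %3==0, s = 0+12 = 12; c2=2
item=1: not %3==0; c2=3
item=11: not %3==0; c2=14
item=3: %3==0, s = 12+3 = 15; c2=15
item=10: not %3==0; c2=25
item=13: not %3==0; c2=38
item=14: not %3==0; c2=52
item=1: not %3==0; c2=53
item=9: %3==0, s = 15+9 = 24; c2=54
s*c2 = 24*54 = 1296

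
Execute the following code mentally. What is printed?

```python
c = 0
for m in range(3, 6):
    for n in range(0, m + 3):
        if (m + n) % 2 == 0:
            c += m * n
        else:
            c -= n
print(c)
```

128

m=3,n=0: odd sum, c = 0-0 = 0
m=3,n=1: even sum, c = 0+3 = 3
m=3,n=2: odd sum, c = 3-2 = 1
m=3,n=3: even sum, c = 1+9 = 10
m=3,n=4: odd sum, c = 10-4 = 6
m=3,n=5: even sum, c = 6+15 = 21
m=4,n=0: even sum, c = 21+0 = 21
m=4,n=1: odd sum, c = 21-1 = 20
m=4,n=2: even sum, c = 20+8 = 28
m=4,n=3: odd sum, c = 28-3 = 25
m=4,n=4: even sum, c = 25+16 = 41
m=4,n=5: odd sum, c = 41-5 = 36
m=4,n=6: even sum, c = 36+24 = 60
m=5,n=0: odd sum, c = 60-0 = 60
m=5,n=1: even sum, c = 60+5 = 65
m=5,n=2: odd sum, c = 65-2 = 63
m=5,n=3: even sum, c = 63+15 = 78
m=5,n=4: odd sum, c = 78-4 = 74
m=5,n=5: even sum, c = 74+25 = 99
m=5,n=6: odd sum, c = 99-6 = 93
m=5,n=7: even sum, c = 93+35 = 128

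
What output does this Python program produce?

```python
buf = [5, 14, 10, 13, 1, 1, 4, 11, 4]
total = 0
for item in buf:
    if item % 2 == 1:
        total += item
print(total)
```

item=5: odd, total = 0+5 = 5
item=14: not odd
item=10: not odd
item=13: odd, total = 5+13 = 18
item=1: odd, total = 18+1 = 19
item=1: odd, total = 19+1 = 20
item=4: not odd
item=11: odd, total = 20+11 = 31
item=4: not odd

31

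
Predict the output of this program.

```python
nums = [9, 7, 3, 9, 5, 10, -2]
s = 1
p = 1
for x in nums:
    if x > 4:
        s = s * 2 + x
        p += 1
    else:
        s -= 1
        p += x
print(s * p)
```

x=9: >4, s = 1*2+9 = 11; p=2
x=7: >4, s = 11*2+7 = 29; p=3
x=3: not >4, s = 29-1 = 28; p=6
x=9: >4, s = 28*2+9 = 65; p=7
x=5: >4, s = 65*2+5 = 135; p=8
x=10: >4, s = 135*2+10 = 280; p=9
x=-2: not >4, s = 280-1 = 279; p=7
s*p = 279*7 = 1953

1953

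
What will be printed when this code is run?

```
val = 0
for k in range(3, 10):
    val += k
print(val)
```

k=3: val = 0+3 = 3
k=4: val = 3+4 = 7
k=5: val = 7+5 = 12
k=6: val = 12+6 = 18
k=7: val = 18+7 = 25
k=8: val = 25+8 = 33
k=9: val = 33+9 = 42

42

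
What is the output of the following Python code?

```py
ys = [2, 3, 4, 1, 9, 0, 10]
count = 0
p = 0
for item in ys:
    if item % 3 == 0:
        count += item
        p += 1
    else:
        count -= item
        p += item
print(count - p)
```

item=2: not %3==0, count = 0-2 = -2; p=2
item=3: %3==0, count = (-2)+3 = 1; p=3
item=4: not %3==0, count = 1-4 = -3; p=7
item=1: not %3==0, count = (-3)-1 = -4; p=8
item=9: %3==0, count = (-4)+9 = 5; p=9
item=0: %3==0, count = 5+0 = 5; p=10
item=10: not %3==0, count = 5-10 = -5; p=20
count-p = (-5)-20 = -25

-25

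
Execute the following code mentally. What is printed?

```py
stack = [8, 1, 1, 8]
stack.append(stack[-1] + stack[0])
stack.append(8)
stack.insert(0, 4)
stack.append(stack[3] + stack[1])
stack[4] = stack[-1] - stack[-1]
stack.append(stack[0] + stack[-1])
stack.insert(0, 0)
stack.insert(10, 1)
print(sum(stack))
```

61

append stack[-1]+stack[0] = 8+8 = 16 → [8, 1, 1, 8, 16]
append 8 → [8, 1, 1, 8, 16, 8]
insert 4 at 0 → [4, 8, 1, 1, 8, 16, 8]
append stack[3]+stack[1] = 1+8 = 9 → [4, 8, 1, 1, 8, 16, 8, 9]
stack[4] = stack[-1]-stack[-1] = 9-9 = 0 → [4, 8, 1, 1, 0, 16, 8, 9]
append stack[0]+stack[-1] = 4+9 = 13 → [4, 8, 1, 1, 0, 16, 8, 9, 13]
insert 0 at 0 → [0, 4, 8, 1, 1, 0, 16, 8, 9, 13]
insert 1 at 10 → [0, 4, 8, 1, 1, 0, 16, 8, 9, 13, 1]
sum = 61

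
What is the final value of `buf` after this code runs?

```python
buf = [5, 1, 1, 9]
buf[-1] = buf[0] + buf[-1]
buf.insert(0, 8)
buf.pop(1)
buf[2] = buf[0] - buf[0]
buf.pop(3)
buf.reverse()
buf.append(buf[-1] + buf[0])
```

[0, 1, 8, 8]

buf[-1] = buf[0]+buf[-1] = 5+9 = 14 → [5, 1, 1, 14]
insert 8 at 0 → [8, 5, 1, 1, 14]
pop(1) removes 5 → [8, 1, 1, 14]
buf[2] = buf[0]-buf[0] = 8-8 = 0 → [8, 1, 0, 14]
pop(3) removes 14 → [8, 1, 0]
reverse → [0, 1, 8]
append buf[-1]+buf[0] = 8+0 = 8 → [0, 1, 8, 8]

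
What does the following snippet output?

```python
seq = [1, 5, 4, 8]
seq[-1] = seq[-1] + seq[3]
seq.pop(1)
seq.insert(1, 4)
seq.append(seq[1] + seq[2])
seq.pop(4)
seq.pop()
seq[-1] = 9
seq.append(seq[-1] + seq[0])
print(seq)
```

[1, 4, 9, 10]

seq[-1] = seq[-1]+seq[3] = 8+8 = 16 → [1, 5, 4, 16]
pop(1) removes 5 → [1, 4, 16]
insert 4 at 1 → [1, 4, 4, 16]
append seq[1]+seq[2] = 4+4 = 8 → [1, 4, 4, 16, 8]
pop(4) removes 8 → [1, 4, 4, 16]
pop() removes 16 → [1, 4, 4]
seq[-1] = 9 → [1, 4, 9]
append seq[-1]+seq[0] = 9+1 = 10 → [1, 4, 9, 10]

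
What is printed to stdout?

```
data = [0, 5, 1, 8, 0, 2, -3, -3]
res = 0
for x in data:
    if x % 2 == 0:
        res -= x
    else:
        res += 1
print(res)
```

x=0: even, res = 0-0 = 0
x=5: not even, res = 0+1 = 1
x=1: not even, res = 1+1 = 2
x=8: even, res = 2-8 = -6
x=0: even, res = (-6)-0 = -6
x=2: even, res = (-6)-2 = -8
x=-3: not even, res = (-8)+1 = -7
x=-3: not even, res = (-7)+1 = -6

-6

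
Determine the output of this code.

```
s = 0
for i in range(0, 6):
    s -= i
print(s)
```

-15

i=0: s = 0-0 = 0
i=1: s = 0-1 = -1
i=2: s = (-1)-2 = -3
i=3: s = (-3)-3 = -6
i=4: s = (-6)-4 = -10
i=5: s = (-10)-5 = -15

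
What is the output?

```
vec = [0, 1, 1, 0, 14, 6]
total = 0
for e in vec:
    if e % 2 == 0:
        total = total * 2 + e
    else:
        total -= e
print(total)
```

e=0: even, total = 0*2+0 = 0
e=1: not even, total = 0-1 = -1
e=1: not even, total = (-1)-1 = -2
e=0: even, total = (-2)*2+0 = -4
e=14: even, total = (-4)*2+14 = 6
e=6: even, total = 6*2+6 = 18

18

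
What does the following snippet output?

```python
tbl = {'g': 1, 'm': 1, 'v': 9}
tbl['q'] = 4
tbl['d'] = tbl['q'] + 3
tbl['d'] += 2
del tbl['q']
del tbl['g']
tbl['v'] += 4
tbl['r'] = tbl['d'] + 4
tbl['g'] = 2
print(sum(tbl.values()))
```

tbl['q'] = 4 → {'g': 1, 'm': 1, 'v': 9, 'q': 4}
tbl['d'] = tbl['q']+3 = 7 → {'g': 1, 'm': 1, 'v': 9, 'q': 4, 'd': 7}
tbl['d'] = 7+2 = 9 → {'g': 1, 'm': 1, 'v': 9, 'q': 4, 'd': 9}
del 'q' → {'g': 1, 'm': 1, 'v': 9, 'd': 9}
del 'g' → {'m': 1, 'v': 9, 'd': 9}
tbl['v'] = 9+4 = 13 → {'m': 1, 'v': 13, 'd': 9}
tbl['r'] = tbl['d']+4 = 13 → {'m': 1, 'v': 13, 'd': 9, 'r': 13}
tbl['g'] = 2 → {'m': 1, 'v': 13, 'd': 9, 'r': 13, 'g': 2}
sum of values = 38

38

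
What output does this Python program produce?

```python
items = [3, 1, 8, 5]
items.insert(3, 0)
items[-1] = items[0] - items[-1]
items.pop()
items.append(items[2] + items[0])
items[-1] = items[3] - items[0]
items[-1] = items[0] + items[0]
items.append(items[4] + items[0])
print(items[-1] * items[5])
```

81

insert 0 at 3 → [3, 1, 8, 0, 5]
items[-1] = items[0]-items[-1] = 3-5 = -2 → [3, 1, 8, 0, -2]
pop() removes -2 → [3, 1, 8, 0]
append items[2]+items[0] = 8+3 = 11 → [3, 1, 8, 0, 11]
items[-1] = items[3]-items[0] = 0-3 = -3 → [3, 1, 8, 0, -3]
items[-1] = items[0]+items[0] = 3+3 = 6 → [3, 1, 8, 0, 6]
append items[4]+items[0] = 6+3 = 9 → [3, 1, 8, 0, 6, 9]
items[-1]*items[5] = 9*9 = 81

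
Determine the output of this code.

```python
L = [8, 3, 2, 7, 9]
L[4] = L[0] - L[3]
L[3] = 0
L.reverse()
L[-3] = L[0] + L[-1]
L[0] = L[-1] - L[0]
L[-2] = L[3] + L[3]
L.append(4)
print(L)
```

L[4] = L[0]-L[3] = 8-7 = 1 → [8, 3, 2, 7, 1]
L[3] = 0 → [8, 3, 2, 0, 1]
reverse → [1, 0, 2, 3, 8]
L[-3] = L[0]+L[-1] = 1+8 = 9 → [1, 0, 9, 3, 8]
L[0] = L[-1]-L[0] = 8-1 = 7 → [7, 0, 9, 3, 8]
L[-2] = L[3]+L[3] = 3+3 = 6 → [7, 0, 9, 6, 8]
append 4 → [7, 0, 9, 6, 8, 4]

[7, 0, 9, 6, 8, 4]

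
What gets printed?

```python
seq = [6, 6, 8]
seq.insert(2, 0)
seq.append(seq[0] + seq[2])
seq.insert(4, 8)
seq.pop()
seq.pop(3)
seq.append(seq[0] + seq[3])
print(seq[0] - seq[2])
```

6

insert 0 at 2 → [6, 6, 0, 8]
append seq[0]+seq[2] = 6+0 = 6 → [6, 6, 0, 8, 6]
insert 8 at 4 → [6, 6, 0, 8, 8, 6]
pop() removes 6 → [6, 6, 0, 8, 8]
pop(3) removes 8 → [6, 6, 0, 8]
append seq[0]+seq[3] = 6+8 = 14 → [6, 6, 0, 8, 14]
seq[0]-seq[2] = 6-0 = 6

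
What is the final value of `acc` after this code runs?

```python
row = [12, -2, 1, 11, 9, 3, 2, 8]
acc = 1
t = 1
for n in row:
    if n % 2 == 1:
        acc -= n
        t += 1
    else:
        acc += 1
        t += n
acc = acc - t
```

-44

n=12: not odd, acc = 1+1 = 2; t=13
n=-2: not odd, acc = 2+1 = 3; t=11
n=1: odd, acc = 3-1 = 2; t=12
n=11: odd, acc = 2-11 = -9; t=13
n=9: odd, acc = (-9)-9 = -18; t=14
n=3: odd, acc = (-18)-3 = -21; t=15
n=2: not odd, acc = (-21)+1 = -20; t=17
n=8: not odd, acc = (-20)+1 = -19; t=25
acc-t = (-19)-25 = -44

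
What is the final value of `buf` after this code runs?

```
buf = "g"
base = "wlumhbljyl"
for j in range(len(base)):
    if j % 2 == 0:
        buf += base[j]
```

j=0: add 'w' → 'gw'
j=1: skip
j=2: add 'u' → 'gwu'
j=3: skip
j=4: add 'h' → 'gwuh'
j=5: skip
j=6: add 'l' → 'gwuhl'
j=7: skip
j=8: add 'y' → 'gwuhly'
j=9: skip

'gwuhly'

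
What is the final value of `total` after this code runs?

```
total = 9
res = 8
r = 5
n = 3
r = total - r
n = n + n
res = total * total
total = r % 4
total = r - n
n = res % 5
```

-2

r = 9-5 = 4
n = 3+3 = 6
res = 9*9 = 81
total = 4%4 = 0
total = 4-6 = -2
n = 81%5 = 1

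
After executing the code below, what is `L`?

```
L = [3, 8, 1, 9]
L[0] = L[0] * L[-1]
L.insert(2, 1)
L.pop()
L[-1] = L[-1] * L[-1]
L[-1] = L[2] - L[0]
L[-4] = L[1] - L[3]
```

L[0] = L[0]*L[-1] = 3*9 = 27 → [27, 8, 1, 9]
insert 1 at 2 → [27, 8, 1, 1, 9]
pop() removes 9 → [27, 8, 1, 1]
L[-1] = L[-1]*L[-1] = 1*1 = 1 → [27, 8, 1, 1]
L[-1] = L[2]-L[0] = 1-27 = -26 → [27, 8, 1, -26]
L[-4] = L[1]-L[3] = 8-(-26) = 34 → [34, 8, 1, -26]

[34, 8, 1, -26]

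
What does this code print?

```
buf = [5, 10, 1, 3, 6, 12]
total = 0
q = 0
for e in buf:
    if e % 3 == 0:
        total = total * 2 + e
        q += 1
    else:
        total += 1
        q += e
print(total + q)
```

e=5: not %3==0, total = 0+1 = 1; q=5
e=10: not %3==0, total = 1+1 = 2; q=15
e=1: not %3==0, total = 2+1 = 3; q=16
e=3: %3==0, total = 3*2+3 = 9; q=17
e=6: %3==0, total = 9*2+6 = 24; q=18
e=12: %3==0, total = 24*2+12 = 60; q=19
total+q = 60+19 = 79

79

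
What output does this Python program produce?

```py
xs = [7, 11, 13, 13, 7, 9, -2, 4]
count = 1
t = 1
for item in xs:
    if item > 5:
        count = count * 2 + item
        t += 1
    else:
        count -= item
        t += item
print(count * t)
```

5769

item=7: >5, count = 1*2+7 = 9; t=2
item=11: >5, count = 9*2+11 = 29; t=3
item=13: >5, count = 29*2+13 = 71; t=4
item=13: >5, count = 71*2+13 = 155; t=5
item=7: >5, count = 155*2+7 = 317; t=6
item=9: >5, count = 317*2+9 = 643; t=7
item=-2: not >5, count = 643-(-2) = 645; t=5
item=4: not >5, count = 645-4 = 641; t=9
count*t = 641*9 = 5769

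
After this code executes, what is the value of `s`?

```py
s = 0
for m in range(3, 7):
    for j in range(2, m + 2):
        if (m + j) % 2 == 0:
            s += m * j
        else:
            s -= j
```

m=3,j=2: odd sum, s = 0-2 = -2
m=3,j=3: even sum, s = (-2)+9 = 7
m=3,j=4: odd sum, s = 7-4 = 3
m=4,j=2: even sum, s = 3+8 = 11
m=4,j=3: odd sum, s = 11-3 = 8
m=4,j=4: even sum, s = 8+16 = 24
m=4,j=5: odd sum, s = 24-5 = 19
m=5,j=2: odd sum, s = 19-2 = 17
m=5,j=3: even sum, s = 17+15 = 32
m=5,j=4: odd sum, s = 32-4 = 28
m=5,j=5: even sum, s = 28+25 = 53
m=5,j=6: odd sum, s = 53-6 = 47
m=6,j=2: even sum, s = 47+12 = 59
m=6,j=3: odd sum, s = 59-3 = 56
m=6,j=4: even sum, s = 56+24 = 80
m=6,j=5: odd sum, s = 80-5 = 75
m=6,j=6: even sum, s = 75+36 = 111
m=6,j=7: odd sum, s = 111-7 = 104

104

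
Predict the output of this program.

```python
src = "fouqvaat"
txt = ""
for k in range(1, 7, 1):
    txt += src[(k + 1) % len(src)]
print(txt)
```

k=1: add src[2]='u' → 'u'
k=2: add src[3]='q' → 'uq'
k=3: add src[4]='v' → 'uqv'
k=4: add src[5]='a' → 'uqva'
k=5: add src[6]='a' → 'uqvaa'
k=6: add src[7]='t' → 'uqvaat'

uqvaat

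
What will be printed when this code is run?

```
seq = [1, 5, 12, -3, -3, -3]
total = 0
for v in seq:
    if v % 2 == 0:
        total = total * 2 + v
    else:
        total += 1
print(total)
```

19

v=1: not even, total = 0+1 = 1
v=5: not even, total = 1+1 = 2
v=12: even, total = 2*2+12 = 16
v=-3: not even, total = 16+1 = 17
v=-3: not even, total = 17+1 = 18
v=-3: not even, total = 18+1 = 19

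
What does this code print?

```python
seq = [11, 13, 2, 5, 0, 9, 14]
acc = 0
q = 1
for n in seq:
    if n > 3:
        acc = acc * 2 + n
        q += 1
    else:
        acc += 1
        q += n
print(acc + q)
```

n=11: >3, acc = 0*2+11 = 11; q=2
n=13: >3, acc = 11*2+13 = 35; q=3
n=2: not >3, acc = 35+1 = 36; q=5
n=5: >3, acc = 36*2+5 = 77; q=6
n=0: not >3, acc = 77+1 = 78; q=6
n=9: >3, acc = 78*2+9 = 165; q=7
n=14: >3, acc = 165*2+14 = 344; q=8
acc+q = 344+8 = 352

352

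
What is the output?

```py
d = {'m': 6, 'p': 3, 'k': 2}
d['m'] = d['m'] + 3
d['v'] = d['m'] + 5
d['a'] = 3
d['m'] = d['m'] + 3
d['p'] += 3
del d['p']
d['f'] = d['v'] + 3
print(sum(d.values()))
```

d['m'] = d['m']+3 = 9 → {'m': 9, 'p': 3, 'k': 2}
d['v'] = d['m']+5 = 14 → {'m': 9, 'p': 3, 'k': 2, 'v': 14}
d['a'] = 3 → {'m': 9, 'p': 3, 'k': 2, 'v': 14, 'a': 3}
d['m'] = d['m']+3 = 12 → {'m': 12, 'p': 3, 'k': 2, 'v': 14, 'a': 3}
d['p'] = 3+3 = 6 → {'m': 12, 'p': 6, 'k': 2, 'v': 14, 'a': 3}
del 'p' → {'m': 12, 'k': 2, 'v': 14, 'a': 3}
d['f'] = d['v']+3 = 17 → {'m': 12, 'k': 2, 'v': 14, 'a': 3, 'f': 17}
sum of values = 48

48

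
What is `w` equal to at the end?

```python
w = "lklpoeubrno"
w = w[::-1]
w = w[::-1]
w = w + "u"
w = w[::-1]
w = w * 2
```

reverse → 'onrbueoplkl'
reverse → 'lklpoeubrno'
+ 'u' → 'lklpoeubrnou'
reverse → 'uonrbueoplkl'
repeat ×2 → 'uonrbueoplkluonrbueoplkl'

'uonrbueoplkluonrbueoplkl'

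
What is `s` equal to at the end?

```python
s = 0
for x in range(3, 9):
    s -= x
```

x=3: s = 0-3 = -3
x=4: s = (-3)-4 = -7
x=5: s = (-7)-5 = -12
x=6: s = (-12)-6 = -18
x=7: s = (-18)-7 = -25
x=8: s = (-25)-8 = -33

-33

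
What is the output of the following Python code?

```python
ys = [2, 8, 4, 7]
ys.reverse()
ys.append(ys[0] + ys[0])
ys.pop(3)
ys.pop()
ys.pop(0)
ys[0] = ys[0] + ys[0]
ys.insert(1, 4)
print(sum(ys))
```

20

reverse → [7, 4, 8, 2]
append ys[0]+ys[0] = 7+7 = 14 → [7, 4, 8, 2, 14]
pop(3) removes 2 → [7, 4, 8, 14]
pop() removes 14 → [7, 4, 8]
pop(0) removes 7 → [4, 8]
ys[0] = ys[0]+ys[0] = 4+4 = 8 → [8, 8]
insert 4 at 1 → [8, 4, 8]
sum = 20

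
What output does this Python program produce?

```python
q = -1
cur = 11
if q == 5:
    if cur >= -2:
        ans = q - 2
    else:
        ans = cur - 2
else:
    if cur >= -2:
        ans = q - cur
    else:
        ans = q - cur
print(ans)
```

-12

q=-1, cur=11
q == 5 is False; cur >= -2 is True
→ ans = q - cur = -12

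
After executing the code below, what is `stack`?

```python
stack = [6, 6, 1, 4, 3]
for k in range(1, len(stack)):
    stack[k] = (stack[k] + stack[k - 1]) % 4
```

k=1: stack[1] = (6+6)%4 = 0 → [6, 0, 1, 4, 3]
k=2: stack[2] = (1+0)%4 = 1 → [6, 0, 1, 4, 3]
k=3: stack[3] = (4+1)%4 = 1 → [6, 0, 1, 1, 3]
k=4: stack[4] = (3+1)%4 = 0 → [6, 0, 1, 1, 0]

[6, 0, 1, 1, 0]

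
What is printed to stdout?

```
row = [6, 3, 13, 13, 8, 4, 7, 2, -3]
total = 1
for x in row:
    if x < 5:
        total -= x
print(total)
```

-5

x=6: not <5
x=3: <5, total = 1-3 = -2
x=13: not <5
x=13: not <5
x=8: not <5
x=4: <5, total = (-2)-4 = -6
x=7: not <5
x=2: <5, total = (-6)-2 = -8
x=-3: <5, total = (-8)-(-3) = -5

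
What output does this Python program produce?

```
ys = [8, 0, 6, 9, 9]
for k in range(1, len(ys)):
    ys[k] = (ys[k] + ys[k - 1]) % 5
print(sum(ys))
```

k=1: ys[1] = (0+8)%5 = 3 → [8, 3, 6, 9, 9]
k=2: ys[2] = (6+3)%5 = 4 → [8, 3, 4, 9, 9]
k=3: ys[3] = (9+4)%5 = 3 → [8, 3, 4, 3, 9]
k=4: ys[4] = (9+3)%5 = 2 → [8, 3, 4, 3, 2]
sum = 20

20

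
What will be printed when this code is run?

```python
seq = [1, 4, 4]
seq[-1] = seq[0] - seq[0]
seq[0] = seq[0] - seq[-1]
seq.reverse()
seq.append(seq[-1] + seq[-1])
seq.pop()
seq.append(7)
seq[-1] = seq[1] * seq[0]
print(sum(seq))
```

seq[-1] = seq[0]-seq[0] = 1-1 = 0 → [1, 4, 0]
seq[0] = seq[0]-seq[-1] = 1-0 = 1 → [1, 4, 0]
reverse → [0, 4, 1]
append seq[-1]+seq[-1] = 1+1 = 2 → [0, 4, 1, 2]
pop() removes 2 → [0, 4, 1]
append 7 → [0, 4, 1, 7]
seq[-1] = seq[1]*seq[0] = 4*0 = 0 → [0, 4, 1, 0]
sum = 5

5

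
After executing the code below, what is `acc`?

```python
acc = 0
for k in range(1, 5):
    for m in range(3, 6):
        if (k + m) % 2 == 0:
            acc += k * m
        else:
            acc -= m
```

k=1,m=3: even sum, acc = 0+3 = 3
k=1,m=4: odd sum, acc = 3-4 = -1
k=1,m=5: even sum, acc = (-1)+5 = 4
k=2,m=3: odd sum, acc = 4-3 = 1
k=2,m=4: even sum, acc = 1+8 = 9
k=2,m=5: odd sum, acc = 9-5 = 4
k=3,m=3: even sum, acc = 4+9 = 13
k=3,m=4: odd sum, acc = 13-4 = 9
k=3,m=5: even sum, acc = 9+15 = 24
k=4,m=3: odd sum, acc = 24-3 = 21
k=4,m=4: even sum, acc = 21+16 = 37
k=4,m=5: odd sum, acc = 37-5 = 32

32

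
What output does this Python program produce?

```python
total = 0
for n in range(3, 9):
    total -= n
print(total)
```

-33

n=3: total = 0-3 = -3
n=4: total = (-3)-4 = -7
n=5: total = (-7)-5 = -12
n=6: total = (-12)-6 = -18
n=7: total = (-18)-7 = -25
n=8: total = (-25)-8 = -33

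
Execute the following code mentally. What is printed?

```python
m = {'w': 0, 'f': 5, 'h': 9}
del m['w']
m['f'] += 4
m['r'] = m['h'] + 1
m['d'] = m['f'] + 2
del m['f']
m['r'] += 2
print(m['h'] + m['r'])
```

del 'w' → {'f': 5, 'h': 9}
m['f'] = 5+4 = 9 → {'f': 9, 'h': 9}
m['r'] = m['h']+1 = 10 → {'f': 9, 'h': 9, 'r': 10}
m['d'] = m['f']+2 = 11 → {'f': 9, 'h': 9, 'r': 10, 'd': 11}
del 'f' → {'h': 9, 'r': 10, 'd': 11}
m['r'] = 10+2 = 12 → {'h': 9, 'r': 12, 'd': 11}
m['h']+m['r'] = 9+12 = 21

21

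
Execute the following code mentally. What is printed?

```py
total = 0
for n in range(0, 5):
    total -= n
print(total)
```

n=0: total = 0-0 = 0
n=1: total = 0-1 = -1
n=2: total = (-1)-2 = -3
n=3: total = (-3)-3 = -6
n=4: total = (-6)-4 = -10

-10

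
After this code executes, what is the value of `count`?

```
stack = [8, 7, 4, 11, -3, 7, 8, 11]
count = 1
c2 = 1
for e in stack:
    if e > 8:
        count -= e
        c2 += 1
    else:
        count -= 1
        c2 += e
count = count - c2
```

-61

e=8: not >8, count = 1-1 = 0; c2=9
e=7: not >8, count = 0-1 = -1; c2=16
e=4: not >8, count = (-1)-1 = -2; c2=20
e=11: >8, count = (-2)-11 = -13; c2=21
e=-3: not >8, count = (-13)-1 = -14; c2=18
e=7: not >8, count = (-14)-1 = -15; c2=25
e=8: not >8, count = (-15)-1 = -16; c2=33
e=11: >8, count = (-16)-11 = -27; c2=34
count-c2 = (-27)-34 = -61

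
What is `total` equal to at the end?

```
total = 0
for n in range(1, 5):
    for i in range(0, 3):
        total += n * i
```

30

n=1,i=0: total = 0+0 = 0
n=1,i=1: total = 0+1 = 1
n=1,i=2: total = 1+2 = 3
n=2,i=0: total = 3+0 = 3
n=2,i=1: total = 3+2 = 5
n=2,i=2: total = 5+4 = 9
n=3,i=0: total = 9+0 = 9
n=3,i=1: total = 9+3 = 12
n=3,i=2: total = 12+6 = 18
n=4,i=0: total = 18+0 = 18
n=4,i=1: total = 18+4 = 22
n=4,i=2: total = 22+8 = 30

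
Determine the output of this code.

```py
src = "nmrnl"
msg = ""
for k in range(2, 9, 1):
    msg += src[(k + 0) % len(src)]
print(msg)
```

rnlnmrn

k=2: add src[2]='r' → 'r'
k=3: add src[3]='n' → 'rn'
k=4: add src[4]='l' → 'rnl'
k=5: add src[0]='n' → 'rnln'
k=6: add src[1]='m' → 'rnlnm'
k=7: add src[2]='r' → 'rnlnmr'
k=8: add src[3]='n' → 'rnlnmrn'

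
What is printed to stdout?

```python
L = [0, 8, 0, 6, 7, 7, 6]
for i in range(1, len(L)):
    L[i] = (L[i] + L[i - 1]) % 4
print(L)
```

i=1: L[1] = (8+0)%4 = 0 → [0, 0, 0, 6, 7, 7, 6]
i=2: L[2] = (0+0)%4 = 0 → [0, 0, 0, 6, 7, 7, 6]
i=3: L[3] = (6+0)%4 = 2 → [0, 0, 0, 2, 7, 7, 6]
i=4: L[4] = (7+2)%4 = 1 → [0, 0, 0, 2, 1, 7, 6]
i=5: L[5] = (7+1)%4 = 0 → [0, 0, 0, 2, 1, 0, 6]
i=6: L[6] = (6+0)%4 = 2 → [0, 0, 0, 2, 1, 0, 2]

[0, 0, 0, 2, 1, 0, 2]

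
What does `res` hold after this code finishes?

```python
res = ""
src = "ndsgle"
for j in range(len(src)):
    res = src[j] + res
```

'elgsdn'

j=0: prepend 'n' → 'n'
j=1: prepend 'd' → 'dn'
j=2: prepend 's' → 'sdn'
j=3: prepend 'g' → 'gsdn'
j=4: prepend 'l' → 'lgsdn'
j=5: prepend 'e' → 'elgsdn'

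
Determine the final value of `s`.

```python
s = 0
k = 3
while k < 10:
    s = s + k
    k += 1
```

k=3: s = 0+3 = 3
k=4: s = 3+4 = 7
k=5: s = 7+5 = 12
k=6: s = 12+6 = 18
k=7: s = 18+7 = 25
k=8: s = 25+8 = 33
k=9: s = 33+9 = 42

42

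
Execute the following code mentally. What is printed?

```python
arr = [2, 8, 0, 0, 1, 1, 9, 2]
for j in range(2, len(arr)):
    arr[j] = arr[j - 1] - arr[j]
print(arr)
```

j=2: arr[2] = 8-0 = 8 → [2, 8, 8, 0, 1, 1, 9, 2]
j=3: arr[3] = 8-0 = 8 → [2, 8, 8, 8, 1, 1, 9, 2]
j=4: arr[4] = 8-1 = 7 → [2, 8, 8, 8, 7, 1, 9, 2]
j=5: arr[5] = 7-1 = 6 → [2, 8, 8, 8, 7, 6, 9, 2]
j=6: arr[6] = 6-9 = -3 → [2, 8, 8, 8, 7, 6, -3, 2]
j=7: arr[7] = (-3)-2 = -5 → [2, 8, 8, 8, 7, 6, -3, -5]

[2, 8, 8, 8, 7, 6, -3, -5]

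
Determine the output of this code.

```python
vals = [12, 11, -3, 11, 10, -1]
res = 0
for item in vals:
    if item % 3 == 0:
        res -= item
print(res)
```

-9

item=12: %3==0, res = 0-12 = -12
item=11: not %3==0
item=-3: %3==0, res = (-12)-(-3) = -9
item=11: not %3==0
item=10: not %3==0
item=-1: not %3==0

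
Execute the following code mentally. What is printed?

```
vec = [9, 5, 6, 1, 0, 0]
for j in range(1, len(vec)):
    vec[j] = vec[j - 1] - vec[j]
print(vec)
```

[9, 4, -2, -3, -3, -3]

j=1: vec[1] = 9-5 = 4 → [9, 4, 6, 1, 0, 0]
j=2: vec[2] = 4-6 = -2 → [9, 4, -2, 1, 0, 0]
j=3: vec[3] = (-2)-1 = -3 → [9, 4, -2, -3, 0, 0]
j=4: vec[4] = (-3)-0 = -3 → [9, 4, -2, -3, -3, 0]
j=5: vec[5] = (-3)-0 = -3 → [9, 4, -2, -3, -3, -3]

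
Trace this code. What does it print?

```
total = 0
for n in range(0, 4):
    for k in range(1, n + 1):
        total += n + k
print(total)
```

n=1,k=1: total = 0+2 = 2
n=2,k=1: total = 2+3 = 5
n=2,k=2: total = 5+4 = 9
n=3,k=1: total = 9+4 = 13
n=3,k=2: total = 13+5 = 18
n=3,k=3: total = 18+6 = 24

24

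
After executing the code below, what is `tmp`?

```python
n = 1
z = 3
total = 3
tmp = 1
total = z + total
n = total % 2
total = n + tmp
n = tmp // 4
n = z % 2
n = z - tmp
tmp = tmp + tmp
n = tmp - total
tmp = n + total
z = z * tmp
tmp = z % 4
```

2

total = 3+3 = 6
n = 6%2 = 0
total = 0+1 = 1
n = 1//4 = 0
n = 3%2 = 1
n = 3-1 = 2
tmp = 1+1 = 2
n = 2-1 = 1
tmp = 1+1 = 2
z = 3*2 = 6
tmp = 6%4 = 2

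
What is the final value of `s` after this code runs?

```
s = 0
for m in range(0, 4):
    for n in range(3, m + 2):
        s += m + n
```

m=2,n=3: s = 0+5 = 5
m=3,n=3: s = 5+6 = 11
m=3,n=4: s = 11+7 = 18

18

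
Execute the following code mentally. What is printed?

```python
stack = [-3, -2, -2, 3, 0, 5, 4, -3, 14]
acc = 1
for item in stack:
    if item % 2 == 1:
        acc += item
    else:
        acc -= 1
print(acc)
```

item=-3: odd, acc = 1+(-3) = -2
item=-2: not odd, acc = (-2)-1 = -3
item=-2: not odd, acc = (-3)-1 = -4
item=3: odd, acc = (-4)+3 = -1
item=0: not odd, acc = (-1)-1 = -2
item=5: odd, acc = (-2)+5 = 3
item=4: not odd, acc = 3-1 = 2
item=-3: odd, acc = 2+(-3) = -1
item=14: not odd, acc = (-1)-1 = -2

-2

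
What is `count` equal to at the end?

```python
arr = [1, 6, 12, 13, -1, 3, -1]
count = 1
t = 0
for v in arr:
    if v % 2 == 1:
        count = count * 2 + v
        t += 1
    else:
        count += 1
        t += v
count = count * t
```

4255

v=1: odd, count = 1*2+1 = 3; t=1
v=6: not odd, count = 3+1 = 4; t=7
v=12: not odd, count = 4+1 = 5; t=19
v=13: odd, count = 5*2+13 = 23; t=20
v=-1: odd, count = 23*2+(-1) = 45; t=21
v=3: odd, count = 45*2+3 = 93; t=22
v=-1: odd, count = 93*2+(-1) = 185; t=23
count*t = 185*23 = 4255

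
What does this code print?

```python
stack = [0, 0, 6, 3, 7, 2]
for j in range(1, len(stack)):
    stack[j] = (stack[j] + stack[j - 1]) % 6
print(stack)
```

[0, 0, 0, 3, 4, 0]

j=1: stack[1] = (0+0)%6 = 0 → [0, 0, 6, 3, 7, 2]
j=2: stack[2] = (6+0)%6 = 0 → [0, 0, 0, 3, 7, 2]
j=3: stack[3] = (3+0)%6 = 3 → [0, 0, 0, 3, 7, 2]
j=4: stack[4] = (7+3)%6 = 4 → [0, 0, 0, 3, 4, 2]
j=5: stack[5] = (2+4)%6 = 0 → [0, 0, 0, 3, 4, 0]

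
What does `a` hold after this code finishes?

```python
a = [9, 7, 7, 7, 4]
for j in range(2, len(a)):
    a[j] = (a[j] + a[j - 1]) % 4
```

[9, 7, 2, 1, 1]

j=2: a[2] = (7+7)%4 = 2 → [9, 7, 2, 7, 4]
j=3: a[3] = (7+2)%4 = 1 → [9, 7, 2, 1, 4]
j=4: a[4] = (4+1)%4 = 1 → [9, 7, 2, 1, 1]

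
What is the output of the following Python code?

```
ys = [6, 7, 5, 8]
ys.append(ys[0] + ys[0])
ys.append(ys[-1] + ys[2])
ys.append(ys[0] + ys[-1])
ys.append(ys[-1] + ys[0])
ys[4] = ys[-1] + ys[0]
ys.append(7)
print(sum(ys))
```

append ys[0]+ys[0] = 6+6 = 12 → [6, 7, 5, 8, 12]
append ys[-1]+ys[2] = 12+5 = 17 → [6, 7, 5, 8, 12, 17]
append ys[0]+ys[-1] = 6+17 = 23 → [6, 7, 5, 8, 12, 17, 23]
append ys[-1]+ys[0] = 23+6 = 29 → [6, 7, 5, 8, 12, 17, 23, 29]
ys[4] = ys[-1]+ys[0] = 29+6 = 35 → [6, 7, 5, 8, 35, 17, 23, 29]
append 7 → [6, 7, 5, 8, 35, 17, 23, 29, 7]
sum = 137

137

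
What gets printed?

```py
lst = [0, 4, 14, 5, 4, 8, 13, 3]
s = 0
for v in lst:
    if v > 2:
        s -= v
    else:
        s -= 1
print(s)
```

v=0: not >2, s = 0-1 = -1
v=4: >2, s = (-1)-4 = -5
v=14: >2, s = (-5)-14 = -19
v=5: >2, s = (-19)-5 = -24
v=4: >2, s = (-24)-4 = -28
v=8: >2, s = (-28)-8 = -36
v=13: >2, s = (-36)-13 = -49
v=3: >2, s = (-49)-3 = -52

-52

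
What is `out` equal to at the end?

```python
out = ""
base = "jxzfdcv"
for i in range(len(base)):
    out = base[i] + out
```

i=0: prepend 'j' → 'j'
i=1: prepend 'x' → 'xj'
i=2: prepend 'z' → 'zxj'
i=3: prepend 'f' → 'fzxj'
i=4: prepend 'd' → 'dfzxj'
i=5: prepend 'c' → 'cdfzxj'
i=6: prepend 'v' → 'vcdfzxj'

'vcdfzxj'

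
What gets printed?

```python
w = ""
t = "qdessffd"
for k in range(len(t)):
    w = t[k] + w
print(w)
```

dffssedq

k=0: prepend 'q' → 'q'
k=1: prepend 'd' → 'dq'
k=2: prepend 'e' → 'edq'
k=3: prepend 's' → 'sedq'
k=4: prepend 's' → 'ssedq'
k=5: prepend 'f' → 'fssedq'
k=6: prepend 'f' → 'ffssedq'
k=7: prepend 'd' → 'dffssedq'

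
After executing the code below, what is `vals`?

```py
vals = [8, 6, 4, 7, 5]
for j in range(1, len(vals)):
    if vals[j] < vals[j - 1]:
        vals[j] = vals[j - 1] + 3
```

[8, 11, 14, 17, 20]

j=1: 6<8, vals[1] = 8+3 = 11 → [8, 11, 4, 7, 5]
j=2: 4<11, vals[2] = 11+3 = 14 → [8, 11, 14, 7, 5]
j=3: 7<14, vals[3] = 14+3 = 17 → [8, 11, 14, 17, 5]
j=4: 5<17, vals[4] = 17+3 = 20 → [8, 11, 14, 17, 20]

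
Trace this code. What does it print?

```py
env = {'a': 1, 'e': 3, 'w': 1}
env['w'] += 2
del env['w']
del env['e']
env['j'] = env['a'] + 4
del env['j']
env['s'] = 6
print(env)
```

env['w'] = 1+2 = 3 → {'a': 1, 'e': 3, 'w': 3}
del 'w' → {'a': 1, 'e': 3}
del 'e' → {'a': 1}
env['j'] = env['a']+4 = 5 → {'a': 1, 'j': 5}
del 'j' → {'a': 1}
env['s'] = 6 → {'a': 1, 's': 6}

{'a': 1, 's': 6}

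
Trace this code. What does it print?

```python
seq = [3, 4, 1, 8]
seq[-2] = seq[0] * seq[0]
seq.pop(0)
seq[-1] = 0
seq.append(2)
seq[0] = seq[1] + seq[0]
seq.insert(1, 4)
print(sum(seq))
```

seq[-2] = seq[0]*seq[0] = 3*3 = 9 → [3, 4, 9, 8]
pop(0) removes 3 → [4, 9, 8]
seq[-1] = 0 → [4, 9, 0]
append 2 → [4, 9, 0, 2]
seq[0] = seq[1]+seq[0] = 9+4 = 13 → [13, 9, 0, 2]
insert 4 at 1 → [13, 4, 9, 0, 2]
sum = 28

28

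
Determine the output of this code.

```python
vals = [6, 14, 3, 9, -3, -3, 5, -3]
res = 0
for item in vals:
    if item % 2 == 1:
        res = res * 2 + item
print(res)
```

211

item=6: not odd
item=14: not odd
item=3: odd, res = 0*2+3 = 3
item=9: odd, res = 3*2+9 = 15
item=-3: odd, res = 15*2+(-3) = 27
item=-3: odd, res = 27*2+(-3) = 51
item=5: odd, res = 51*2+5 = 107
item=-3: odd, res = 107*2+(-3) = 211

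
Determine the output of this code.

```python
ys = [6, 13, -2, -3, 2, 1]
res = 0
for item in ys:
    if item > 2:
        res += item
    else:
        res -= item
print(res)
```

21

item=6: >2, res = 0+6 = 6
item=13: >2, res = 6+13 = 19
item=-2: not >2, res = 19-(-2) = 21
item=-3: not >2, res = 21-(-3) = 24
item=2: not >2, res = 24-2 = 22
item=1: not >2, res = 22-1 = 21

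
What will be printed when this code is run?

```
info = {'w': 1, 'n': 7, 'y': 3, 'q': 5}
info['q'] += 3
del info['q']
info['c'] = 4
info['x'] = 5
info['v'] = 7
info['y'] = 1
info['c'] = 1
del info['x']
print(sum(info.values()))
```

17

info['q'] = 5+3 = 8 → {'w': 1, 'n': 7, 'y': 3, 'q': 8}
del 'q' → {'w': 1, 'n': 7, 'y': 3}
info['c'] = 4 → {'w': 1, 'n': 7, 'y': 3, 'c': 4}
info['x'] = 5 → {'w': 1, 'n': 7, 'y': 3, 'c': 4, 'x': 5}
info['v'] = 7 → {'w': 1, 'n': 7, 'y': 3, 'c': 4, 'x': 5, 'v': 7}
info['y'] = 1 → {'w': 1, 'n': 7, 'y': 1, 'c': 4, 'x': 5, 'v': 7}
info['c'] = 1 → {'w': 1, 'n': 7, 'y': 1, 'c': 1, 'x': 5, 'v': 7}
del 'x' → {'w': 1, 'n': 7, 'y': 1, 'c': 1, 'v': 7}
sum of values = 17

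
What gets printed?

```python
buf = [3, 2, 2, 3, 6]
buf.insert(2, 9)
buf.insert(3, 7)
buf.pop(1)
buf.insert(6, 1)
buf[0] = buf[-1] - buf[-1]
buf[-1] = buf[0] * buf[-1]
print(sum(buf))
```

insert 9 at 2 → [3, 2, 9, 2, 3, 6]
insert 7 at 3 → [3, 2, 9, 7, 2, 3, 6]
pop(1) removes 2 → [3, 9, 7, 2, 3, 6]
insert 1 at 6 → [3, 9, 7, 2, 3, 6, 1]
buf[0] = buf[-1]-buf[-1] = 1-1 = 0 → [0, 9, 7, 2, 3, 6, 1]
buf[-1] = buf[0]*buf[-1] = 0*1 = 0 → [0, 9, 7, 2, 3, 6, 0]
sum = 27

27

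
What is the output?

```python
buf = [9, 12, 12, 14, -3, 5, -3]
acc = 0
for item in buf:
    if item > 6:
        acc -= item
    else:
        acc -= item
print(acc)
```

-46

item=9: >6, acc = 0-9 = -9
item=12: >6, acc = (-9)-12 = -21
item=12: >6, acc = (-21)-12 = -33
item=14: >6, acc = (-33)-14 = -47
item=-3: not >6, acc = (-47)-(-3) = -44
item=5: not >6, acc = (-44)-5 = -49
item=-3: not >6, acc = (-49)-(-3) = -46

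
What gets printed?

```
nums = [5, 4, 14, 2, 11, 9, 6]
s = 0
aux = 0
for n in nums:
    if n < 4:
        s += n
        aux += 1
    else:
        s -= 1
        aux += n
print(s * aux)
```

-200

n=5: not <4, s = 0-1 = -1; aux=5
n=4: not <4, s = (-1)-1 = -2; aux=9
n=14: not <4, s = (-2)-1 = -3; aux=23
n=2: <4, s = (-3)+2 = -1; aux=24
n=11: not <4, s = (-1)-1 = -2; aux=35
n=9: not <4, s = (-2)-1 = -3; aux=44
n=6: not <4, s = (-3)-1 = -4; aux=50
s*aux = (-4)*50 = -200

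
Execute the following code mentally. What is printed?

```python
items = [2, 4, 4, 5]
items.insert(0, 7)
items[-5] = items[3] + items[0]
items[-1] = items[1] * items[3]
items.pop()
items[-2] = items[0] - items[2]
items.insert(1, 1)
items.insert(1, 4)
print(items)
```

[11, 4, 1, 2, 7, 4]

insert 7 at 0 → [7, 2, 4, 4, 5]
items[-5] = items[3]+items[0] = 4+7 = 11 → [11, 2, 4, 4, 5]
items[-1] = items[1]*items[3] = 2*4 = 8 → [11, 2, 4, 4, 8]
pop() removes 8 → [11, 2, 4, 4]
items[-2] = items[0]-items[2] = 11-4 = 7 → [11, 2, 7, 4]
insert 1 at 1 → [11, 1, 2, 7, 4]
insert 4 at 1 → [11, 4, 1, 2, 7, 4]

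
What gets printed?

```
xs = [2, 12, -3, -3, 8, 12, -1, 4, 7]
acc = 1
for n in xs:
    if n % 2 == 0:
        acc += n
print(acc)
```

n=2: even, acc = 1+2 = 3
n=12: even, acc = 3+12 = 15
n=-3: not even
n=-3: not even
n=8: even, acc = 15+8 = 23
n=12: even, acc = 23+12 = 35
n=-1: not even
n=4: even, acc = 35+4 = 39
n=7: not even

39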